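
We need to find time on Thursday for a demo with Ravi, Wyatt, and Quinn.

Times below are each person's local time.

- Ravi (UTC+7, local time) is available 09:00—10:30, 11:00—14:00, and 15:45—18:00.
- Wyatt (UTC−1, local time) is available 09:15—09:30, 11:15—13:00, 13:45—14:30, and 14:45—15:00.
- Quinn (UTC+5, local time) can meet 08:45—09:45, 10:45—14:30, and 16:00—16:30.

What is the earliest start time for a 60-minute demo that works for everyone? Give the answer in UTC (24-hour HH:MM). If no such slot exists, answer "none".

Ravi → UTC: 02:00–03:30, 04:00–07:00, 08:45–11:00.
Wyatt → UTC: 10:15–10:30, 12:15–14:00, 14:45–15:30, 15:45–16:00.
Quinn → UTC: 03:45–04:45, 05:45–09:30, 11:00–11:30.
Ravi ∩ Wyatt: 10:15–10:30.
Ravi ∩ Wyatt ∩ Quinn: (none).
Windows ≥ 60 min: (none).

none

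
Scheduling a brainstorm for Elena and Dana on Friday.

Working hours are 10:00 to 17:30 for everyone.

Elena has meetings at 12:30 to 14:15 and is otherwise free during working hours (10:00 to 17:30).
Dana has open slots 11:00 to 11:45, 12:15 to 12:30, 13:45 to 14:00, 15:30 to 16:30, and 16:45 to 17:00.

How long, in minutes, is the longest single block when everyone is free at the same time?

Elena free within 10:00–17:30: 10:00–12:30, 14:15–17:30.
Elena ∩ Dana: 11:00–11:45, 12:15–12:30, 15:30–16:30, 16:45–17:00.
Common window lengths: 45, 15, 60, 15 min; longest is 60.

60 minutes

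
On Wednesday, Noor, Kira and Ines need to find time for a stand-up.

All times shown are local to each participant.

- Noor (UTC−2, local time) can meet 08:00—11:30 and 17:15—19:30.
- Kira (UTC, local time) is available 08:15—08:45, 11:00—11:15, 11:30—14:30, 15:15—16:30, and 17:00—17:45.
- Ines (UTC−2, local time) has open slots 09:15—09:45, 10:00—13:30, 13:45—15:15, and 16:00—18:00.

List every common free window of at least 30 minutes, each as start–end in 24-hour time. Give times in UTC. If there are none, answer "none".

Noor → UTC: 10:00–13:30, 19:15–21:30.
Kira → UTC: 08:15–08:45, 11:00–11:15, 11:30–14:30, 15:15–16:30, 17:00–17:45.
Ines → UTC: 11:15–11:45, 12:00–15:30, 15:45–17:15, 18:00–20:00.
Noor ∩ Kira: 11:00–11:15, 11:30–13:30.
Noor ∩ Kira ∩ Ines: 11:30–11:45, 12:00–13:30.
Windows ≥ 30 min: 12:00–13:30.

12:00–13:30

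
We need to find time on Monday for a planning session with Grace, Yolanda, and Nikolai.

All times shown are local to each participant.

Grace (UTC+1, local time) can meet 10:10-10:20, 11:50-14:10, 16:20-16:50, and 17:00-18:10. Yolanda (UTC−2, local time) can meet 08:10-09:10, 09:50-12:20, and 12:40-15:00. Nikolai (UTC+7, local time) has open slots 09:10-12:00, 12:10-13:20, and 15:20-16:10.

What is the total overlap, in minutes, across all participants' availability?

0 minutes

Grace → UTC: 09:10–09:20, 10:50–13:10, 15:20–15:50, 16:00–17:10.
Yolanda → UTC: 10:10–11:10, 11:50–14:20, 14:40–17:00.
Nikolai → UTC: 02:10–05:00, 05:10–06:20, 08:20–09:10.
Grace ∩ Yolanda: 10:50–11:10, 11:50–13:10, 15:20–15:50, 16:00–17:00.
Grace ∩ Yolanda ∩ Nikolai: (none).
Total common minutes: 0.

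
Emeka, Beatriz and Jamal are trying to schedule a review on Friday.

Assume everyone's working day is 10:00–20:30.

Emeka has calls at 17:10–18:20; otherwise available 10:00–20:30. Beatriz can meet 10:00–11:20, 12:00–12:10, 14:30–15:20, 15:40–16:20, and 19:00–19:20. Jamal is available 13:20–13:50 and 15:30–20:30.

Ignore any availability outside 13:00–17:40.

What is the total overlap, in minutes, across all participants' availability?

40 minutes

Emeka free within 10:00–20:30: 10:00–17:10, 18:20–20:30.
Emeka ∩ Beatriz: 10:00–11:20, 12:00–12:10, 14:30–15:20, 15:40–16:20, 19:00–19:20.
Emeka ∩ Beatriz ∩ Jamal: 15:40–16:20, 19:00–19:20.
Restricted to 13:00–17:40: 15:40–16:20.
Total common minutes: 40.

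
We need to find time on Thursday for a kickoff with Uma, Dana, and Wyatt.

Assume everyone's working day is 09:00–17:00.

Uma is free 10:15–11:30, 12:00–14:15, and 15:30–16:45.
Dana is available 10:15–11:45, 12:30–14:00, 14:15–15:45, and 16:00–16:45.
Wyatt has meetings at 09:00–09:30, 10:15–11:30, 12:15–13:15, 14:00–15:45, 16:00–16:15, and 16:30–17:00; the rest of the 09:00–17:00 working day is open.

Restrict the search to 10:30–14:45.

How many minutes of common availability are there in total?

45 minutes

Wyatt free within 09:00–17:00: 09:30–10:15, 11:30–12:15, 13:15–14:00, 15:45–16:00, 16:15–16:30.
Uma ∩ Dana: 10:15–11:30, 12:30–14:00, 15:30–15:45, 16:00–16:45.
Uma ∩ Dana ∩ Wyatt: 13:15–14:00, 16:15–16:30.
Restricted to 10:30–14:45: 13:15–14:00.
Total common minutes: 45.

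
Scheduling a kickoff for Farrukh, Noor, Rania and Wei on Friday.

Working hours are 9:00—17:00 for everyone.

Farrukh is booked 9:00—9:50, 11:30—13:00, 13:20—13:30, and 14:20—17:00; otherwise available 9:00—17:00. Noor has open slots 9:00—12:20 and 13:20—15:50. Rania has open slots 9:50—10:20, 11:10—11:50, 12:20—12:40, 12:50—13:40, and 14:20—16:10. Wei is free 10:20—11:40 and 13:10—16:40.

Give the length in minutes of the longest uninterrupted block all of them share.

Farrukh free within 09:00–17:00: 09:50–11:30, 13:00–13:20, 13:30–14:20.
Farrukh ∩ Noor: 09:50–11:30, 13:30–14:20.
Farrukh ∩ Noor ∩ Rania: 09:50–10:20, 11:10–11:30, 13:30–13:40.
Farrukh ∩ Noor ∩ Rania ∩ Wei: 11:10–11:30, 13:30–13:40.
Common window lengths: 20, 10 min; longest is 20.

20 minutes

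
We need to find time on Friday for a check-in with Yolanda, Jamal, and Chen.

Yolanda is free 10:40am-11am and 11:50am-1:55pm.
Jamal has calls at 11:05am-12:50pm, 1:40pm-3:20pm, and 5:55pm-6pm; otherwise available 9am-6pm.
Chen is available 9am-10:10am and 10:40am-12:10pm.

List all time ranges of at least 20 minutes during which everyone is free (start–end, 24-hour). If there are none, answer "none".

Jamal free within 09:00–18:00: 09:00–11:05, 12:50–13:40, 15:20–17:55.
Yolanda ∩ Jamal: 10:40–11:00, 12:50–13:40.
Yolanda ∩ Jamal ∩ Chen: 10:40–11:00.
Windows ≥ 20 min: 10:40–11:00.

10:40–11:00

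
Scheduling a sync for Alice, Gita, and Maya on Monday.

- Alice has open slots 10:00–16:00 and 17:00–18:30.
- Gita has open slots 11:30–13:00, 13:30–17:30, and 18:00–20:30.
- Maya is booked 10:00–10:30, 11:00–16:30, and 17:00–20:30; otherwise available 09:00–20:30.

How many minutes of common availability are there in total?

Maya free within 09:00–20:30: 09:00–10:00, 10:30–11:00, 16:30–17:00.
Alice ∩ Gita: 11:30–13:00, 13:30–16:00, 17:00–17:30, 18:00–18:30.
Alice ∩ Gita ∩ Maya: (none).
Total common minutes: 0.

0 minutes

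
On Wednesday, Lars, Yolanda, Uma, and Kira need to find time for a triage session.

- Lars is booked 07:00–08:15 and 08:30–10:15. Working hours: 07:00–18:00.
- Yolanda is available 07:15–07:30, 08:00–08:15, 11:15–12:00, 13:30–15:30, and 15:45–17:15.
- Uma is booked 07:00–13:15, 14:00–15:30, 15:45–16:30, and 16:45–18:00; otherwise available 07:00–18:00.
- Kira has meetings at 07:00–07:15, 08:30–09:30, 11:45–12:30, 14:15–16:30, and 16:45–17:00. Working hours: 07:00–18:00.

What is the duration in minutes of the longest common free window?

Lars free within 07:00–18:00: 08:15–08:30, 10:15–18:00.
Uma free within 07:00–18:00: 13:15–14:00, 15:30–15:45, 16:30–16:45.
Kira free within 07:00–18:00: 07:15–08:30, 09:30–11:45, 12:30–14:15, 16:30–16:45, 17:00–18:00.
Lars ∩ Yolanda: 11:15–12:00, 13:30–15:30, 15:45–17:15.
Lars ∩ Yolanda ∩ Uma: 13:30–14:00, 16:30–16:45.
Lars ∩ Yolanda ∩ Uma ∩ Kira: 13:30–14:00, 16:30–16:45.
Common window lengths: 30, 15 min; longest is 30.

30 minutes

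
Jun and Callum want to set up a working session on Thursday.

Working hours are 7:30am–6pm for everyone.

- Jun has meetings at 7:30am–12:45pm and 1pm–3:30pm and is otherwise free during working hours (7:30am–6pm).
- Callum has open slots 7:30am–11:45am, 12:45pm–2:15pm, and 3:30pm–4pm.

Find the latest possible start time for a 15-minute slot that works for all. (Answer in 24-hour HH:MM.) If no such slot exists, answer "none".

15:45

Jun free within 07:30–18:00: 12:45–13:00, 15:30–18:00.
Jun ∩ Callum: 12:45–13:00, 15:30–16:00.
Windows ≥ 15 min: 12:45–13:00, 15:30–16:00.
Latest start in the last window 15:30–16:00 is 16:00 − 15 min = 15:45.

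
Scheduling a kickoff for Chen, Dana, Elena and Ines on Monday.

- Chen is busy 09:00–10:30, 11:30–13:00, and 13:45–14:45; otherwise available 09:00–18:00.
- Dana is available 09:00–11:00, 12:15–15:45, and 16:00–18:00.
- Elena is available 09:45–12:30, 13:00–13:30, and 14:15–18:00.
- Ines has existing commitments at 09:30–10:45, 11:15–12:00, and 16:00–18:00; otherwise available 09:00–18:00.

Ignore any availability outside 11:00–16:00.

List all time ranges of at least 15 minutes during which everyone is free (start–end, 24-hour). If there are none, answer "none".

Chen free within 09:00–18:00: 10:30–11:30, 13:00–13:45, 14:45–18:00.
Ines free within 09:00–18:00: 09:00–09:30, 10:45–11:15, 12:00–16:00.
Chen ∩ Dana: 10:30–11:00, 13:00–13:45, 14:45–15:45, 16:00–18:00.
Chen ∩ Dana ∩ Elena: 10:30–11:00, 13:00–13:30, 14:45–15:45, 16:00–18:00.
Chen ∩ Dana ∩ Elena ∩ Ines: 10:45–11:00, 13:00–13:30, 14:45–15:45.
Restricted to 11:00–16:00: 13:00–13:30, 14:45–15:45.
Windows ≥ 15 min: 13:00–13:30, 14:45–15:45.

13:00–13:30, 14:45–15:45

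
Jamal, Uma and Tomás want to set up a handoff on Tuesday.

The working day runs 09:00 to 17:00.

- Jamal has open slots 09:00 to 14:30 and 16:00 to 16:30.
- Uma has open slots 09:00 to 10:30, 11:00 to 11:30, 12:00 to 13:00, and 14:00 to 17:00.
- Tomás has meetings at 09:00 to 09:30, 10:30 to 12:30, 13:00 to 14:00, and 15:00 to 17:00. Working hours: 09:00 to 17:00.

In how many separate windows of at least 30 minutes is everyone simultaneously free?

Tomás free within 09:00–17:00: 09:30–10:30, 12:30–13:00, 14:00–15:00.
Jamal ∩ Uma: 09:00–10:30, 11:00–11:30, 12:00–13:00, 14:00–14:30, 16:00–16:30.
Jamal ∩ Uma ∩ Tomás: 09:30–10:30, 12:30–13:00, 14:00–14:30.
Windows ≥ 30 min: 09:30–10:30, 12:30–13:00, 14:00–14:30.
That's 3 windows.

3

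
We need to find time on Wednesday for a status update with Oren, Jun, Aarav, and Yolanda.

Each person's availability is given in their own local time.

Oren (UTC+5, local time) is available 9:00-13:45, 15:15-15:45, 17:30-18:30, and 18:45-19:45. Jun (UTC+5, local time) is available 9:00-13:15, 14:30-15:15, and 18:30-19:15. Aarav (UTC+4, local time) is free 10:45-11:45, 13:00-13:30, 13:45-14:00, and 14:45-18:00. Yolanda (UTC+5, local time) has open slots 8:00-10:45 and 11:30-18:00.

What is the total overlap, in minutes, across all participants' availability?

Oren → UTC: 04:00–08:45, 10:15–10:45, 12:30–13:30, 13:45–14:45.
Jun → UTC: 04:00–08:15, 09:30–10:15, 13:30–14:15.
Aarav → UTC: 06:45–07:45, 09:00–09:30, 09:45–10:00, 10:45–14:00.
Yolanda → UTC: 03:00–05:45, 06:30–13:00.
Oren ∩ Jun: 04:00–08:15, 13:45–14:15.
Oren ∩ Jun ∩ Aarav: 06:45–07:45, 13:45–14:00.
Oren ∩ Jun ∩ Aarav ∩ Yolanda: 06:45–07:45.
Total common minutes: 60.

60 minutes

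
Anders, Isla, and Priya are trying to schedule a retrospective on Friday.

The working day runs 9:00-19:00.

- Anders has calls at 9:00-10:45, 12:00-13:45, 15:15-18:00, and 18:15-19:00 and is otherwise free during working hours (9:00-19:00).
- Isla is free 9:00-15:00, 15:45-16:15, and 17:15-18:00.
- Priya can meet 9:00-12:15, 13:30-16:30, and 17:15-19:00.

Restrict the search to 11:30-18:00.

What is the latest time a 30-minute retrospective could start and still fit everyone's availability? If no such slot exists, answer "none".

Anders free within 09:00–19:00: 10:45–12:00, 13:45–15:15, 18:00–18:15.
Anders ∩ Isla: 10:45–12:00, 13:45–15:00.
Anders ∩ Isla ∩ Priya: 10:45–12:00, 13:45–15:00.
Restricted to 11:30–18:00: 11:30–12:00, 13:45–15:00.
Windows ≥ 30 min: 11:30–12:00, 13:45–15:00.
Latest start in the last window 13:45–15:00 is 15:00 − 30 min = 14:30.

14:30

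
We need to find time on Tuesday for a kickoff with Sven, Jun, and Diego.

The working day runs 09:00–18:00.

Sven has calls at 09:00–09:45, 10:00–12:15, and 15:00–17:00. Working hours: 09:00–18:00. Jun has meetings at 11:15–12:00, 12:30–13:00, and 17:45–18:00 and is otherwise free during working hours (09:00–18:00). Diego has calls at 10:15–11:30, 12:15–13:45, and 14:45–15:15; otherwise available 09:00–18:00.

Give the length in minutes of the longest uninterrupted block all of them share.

60 minutes

Sven free within 09:00–18:00: 09:45–10:00, 12:15–15:00, 17:00–18:00.
Jun free within 09:00–18:00: 09:00–11:15, 12:00–12:30, 13:00–17:45.
Diego free within 09:00–18:00: 09:00–10:15, 11:30–12:15, 13:45–14:45, 15:15–18:00.
Sven ∩ Jun: 09:45–10:00, 12:15–12:30, 13:00–15:00, 17:00–17:45.
Sven ∩ Jun ∩ Diego: 09:45–10:00, 13:45–14:45, 17:00–17:45.
Common window lengths: 15, 60, 45 min; longest is 60.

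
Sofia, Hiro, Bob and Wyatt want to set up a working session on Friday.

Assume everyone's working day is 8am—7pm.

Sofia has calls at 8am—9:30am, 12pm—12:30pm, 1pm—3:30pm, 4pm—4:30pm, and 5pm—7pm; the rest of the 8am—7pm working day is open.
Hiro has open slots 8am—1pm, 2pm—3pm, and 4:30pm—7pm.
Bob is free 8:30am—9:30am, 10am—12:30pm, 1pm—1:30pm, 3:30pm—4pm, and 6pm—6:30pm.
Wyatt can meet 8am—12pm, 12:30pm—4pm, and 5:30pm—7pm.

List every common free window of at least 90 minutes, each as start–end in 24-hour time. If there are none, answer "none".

Sofia free within 08:00–19:00: 09:30–12:00, 12:30–13:00, 15:30–16:00, 16:30–17:00.
Sofia ∩ Hiro: 09:30–12:00, 12:30–13:00, 16:30–17:00.
Sofia ∩ Hiro ∩ Bob: 10:00–12:00.
Sofia ∩ Hiro ∩ Bob ∩ Wyatt: 10:00–12:00.
Windows ≥ 90 min: 10:00–12:00.

10:00–12:00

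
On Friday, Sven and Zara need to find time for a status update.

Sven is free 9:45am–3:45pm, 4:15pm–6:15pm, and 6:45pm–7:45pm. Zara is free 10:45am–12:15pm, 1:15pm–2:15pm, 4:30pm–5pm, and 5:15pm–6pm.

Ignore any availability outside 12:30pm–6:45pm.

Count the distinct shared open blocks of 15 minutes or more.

3

Sven ∩ Zara: 10:45–12:15, 13:15–14:15, 16:30–17:00, 17:15–18:00.
Restricted to 12:30–18:45: 13:15–14:15, 16:30–17:00, 17:15–18:00.
Windows ≥ 15 min: 13:15–14:15, 16:30–17:00, 17:15–18:00.
That's 3 windows.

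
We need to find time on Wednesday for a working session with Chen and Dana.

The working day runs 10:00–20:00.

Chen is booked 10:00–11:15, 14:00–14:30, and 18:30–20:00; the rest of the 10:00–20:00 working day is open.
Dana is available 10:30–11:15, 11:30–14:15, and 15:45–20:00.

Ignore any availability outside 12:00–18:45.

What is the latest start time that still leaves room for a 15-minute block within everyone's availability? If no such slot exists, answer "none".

18:15

Chen free within 10:00–20:00: 11:15–14:00, 14:30–18:30.
Chen ∩ Dana: 11:30–14:00, 15:45–18:30.
Restricted to 12:00–18:45: 12:00–14:00, 15:45–18:30.
Windows ≥ 15 min: 12:00–14:00, 15:45–18:30.
Latest start in the last window 15:45–18:30 is 18:30 − 15 min = 18:15.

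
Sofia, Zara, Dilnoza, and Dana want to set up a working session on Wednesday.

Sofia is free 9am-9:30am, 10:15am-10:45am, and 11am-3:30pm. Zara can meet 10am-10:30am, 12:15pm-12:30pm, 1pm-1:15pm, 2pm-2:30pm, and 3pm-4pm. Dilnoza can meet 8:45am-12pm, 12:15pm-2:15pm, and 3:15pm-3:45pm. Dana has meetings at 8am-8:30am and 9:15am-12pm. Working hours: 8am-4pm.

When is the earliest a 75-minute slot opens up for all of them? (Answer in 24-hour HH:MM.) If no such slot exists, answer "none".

Dana free within 08:00–16:00: 08:30–09:15, 12:00–16:00.
Sofia ∩ Zara: 10:15–10:30, 12:15–12:30, 13:00–13:15, 14:00–14:30, 15:00–15:30.
Sofia ∩ Zara ∩ Dilnoza: 10:15–10:30, 12:15–12:30, 13:00–13:15, 14:00–14:15, 15:15–15:30.
Sofia ∩ Zara ∩ Dilnoza ∩ Dana: 12:15–12:30, 13:00–13:15, 14:00–14:15, 15:15–15:30.
Windows ≥ 75 min: (none).

none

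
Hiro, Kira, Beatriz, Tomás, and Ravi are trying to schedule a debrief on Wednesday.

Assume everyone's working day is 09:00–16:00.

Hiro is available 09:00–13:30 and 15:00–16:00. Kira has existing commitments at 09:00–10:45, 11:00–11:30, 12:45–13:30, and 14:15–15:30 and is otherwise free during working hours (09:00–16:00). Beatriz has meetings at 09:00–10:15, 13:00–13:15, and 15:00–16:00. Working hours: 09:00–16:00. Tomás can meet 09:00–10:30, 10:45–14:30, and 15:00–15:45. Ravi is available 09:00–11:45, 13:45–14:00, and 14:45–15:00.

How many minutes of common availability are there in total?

30 minutes

Kira free within 09:00–16:00: 10:45–11:00, 11:30–12:45, 13:30–14:15, 15:30–16:00.
Beatriz free within 09:00–16:00: 10:15–13:00, 13:15–15:00.
Hiro ∩ Kira: 10:45–11:00, 11:30–12:45, 15:30–16:00.
Hiro ∩ Kira ∩ Beatriz: 10:45–11:00, 11:30–12:45.
Hiro ∩ Kira ∩ Beatriz ∩ Tomás: 10:45–11:00, 11:30–12:45.
Hiro ∩ Kira ∩ Beatriz ∩ Tomás ∩ Ravi: 10:45–11:00, 11:30–11:45.
Total common minutes: 15 + 15 = 30.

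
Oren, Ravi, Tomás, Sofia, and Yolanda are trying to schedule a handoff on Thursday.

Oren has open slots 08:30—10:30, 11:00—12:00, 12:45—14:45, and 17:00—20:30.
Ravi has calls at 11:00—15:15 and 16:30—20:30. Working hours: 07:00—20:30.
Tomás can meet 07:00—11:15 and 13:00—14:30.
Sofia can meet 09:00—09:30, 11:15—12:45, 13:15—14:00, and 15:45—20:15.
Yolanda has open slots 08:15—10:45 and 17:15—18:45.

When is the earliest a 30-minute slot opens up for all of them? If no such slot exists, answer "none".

Ravi free within 07:00–20:30: 07:00–11:00, 15:15–16:30.
Oren ∩ Ravi: 08:30–10:30.
Oren ∩ Ravi ∩ Tomás: 08:30–10:30.
Oren ∩ Ravi ∩ Tomás ∩ Sofia: 09:00–09:30.
Oren ∩ Ravi ∩ Tomás ∩ Sofia ∩ Yolanda: 09:00–09:30.
Windows ≥ 30 min: 09:00–09:30.
Earliest such window starts at 09:00.

09:00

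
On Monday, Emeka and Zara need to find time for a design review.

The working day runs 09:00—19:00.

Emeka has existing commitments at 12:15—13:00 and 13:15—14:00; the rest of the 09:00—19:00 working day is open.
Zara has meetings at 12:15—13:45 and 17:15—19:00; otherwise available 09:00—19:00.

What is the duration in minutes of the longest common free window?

195 minutes

Emeka free within 09:00–19:00: 09:00–12:15, 13:00–13:15, 14:00–19:00.
Zara free within 09:00–19:00: 09:00–12:15, 13:45–17:15.
Emeka ∩ Zara: 09:00–12:15, 14:00–17:15.
Common window lengths: 195, 195 min; longest is 195.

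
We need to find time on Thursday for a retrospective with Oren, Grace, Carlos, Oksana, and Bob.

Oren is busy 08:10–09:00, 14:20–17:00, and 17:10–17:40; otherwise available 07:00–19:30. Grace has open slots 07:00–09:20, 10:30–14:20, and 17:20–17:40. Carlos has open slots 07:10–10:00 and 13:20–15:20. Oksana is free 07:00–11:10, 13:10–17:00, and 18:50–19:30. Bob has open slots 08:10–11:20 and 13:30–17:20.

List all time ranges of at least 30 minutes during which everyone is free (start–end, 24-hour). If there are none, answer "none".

13:30–14:20

Oren free within 07:00–19:30: 07:00–08:10, 09:00–14:20, 17:00–17:10, 17:40–19:30.
Oren ∩ Grace: 07:00–08:10, 09:00–09:20, 10:30–14:20.
Oren ∩ Grace ∩ Carlos: 07:10–08:10, 09:00–09:20, 13:20–14:20.
Oren ∩ Grace ∩ Carlos ∩ Oksana: 07:10–08:10, 09:00–09:20, 13:20–14:20.
Oren ∩ Grace ∩ Carlos ∩ Oksana ∩ Bob: 09:00–09:20, 13:30–14:20.
Windows ≥ 30 min: 13:30–14:20.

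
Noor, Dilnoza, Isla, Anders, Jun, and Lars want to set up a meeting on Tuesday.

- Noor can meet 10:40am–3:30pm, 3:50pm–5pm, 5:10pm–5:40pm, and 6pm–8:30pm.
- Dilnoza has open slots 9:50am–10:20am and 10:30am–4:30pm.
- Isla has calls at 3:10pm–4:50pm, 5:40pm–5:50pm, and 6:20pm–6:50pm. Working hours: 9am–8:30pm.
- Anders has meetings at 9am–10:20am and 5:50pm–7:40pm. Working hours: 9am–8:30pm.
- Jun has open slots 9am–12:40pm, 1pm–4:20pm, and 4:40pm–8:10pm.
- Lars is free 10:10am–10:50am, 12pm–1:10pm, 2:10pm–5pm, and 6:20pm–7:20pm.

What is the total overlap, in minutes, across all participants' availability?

Isla free within 09:00–20:30: 09:00–15:10, 16:50–17:40, 17:50–18:20, 18:50–20:30.
Anders free within 09:00–20:30: 10:20–17:50, 19:40–20:30.
Noor ∩ Dilnoza: 10:40–15:30, 15:50–16:30.
Noor ∩ Dilnoza ∩ Isla: 10:40–15:10.
Noor ∩ Dilnoza ∩ Isla ∩ Anders: 10:40–15:10.
Noor ∩ Dilnoza ∩ Isla ∩ Anders ∩ Jun: 10:40–12:40, 13:00–15:10.
Noor ∩ Dilnoza ∩ Isla ∩ Anders ∩ Jun ∩ Lars: 10:40–10:50, 12:00–12:40, 13:00–13:10, 14:10–15:10.
Total common minutes: 10 + 40 + 10 + 60 = 120.

120 minutes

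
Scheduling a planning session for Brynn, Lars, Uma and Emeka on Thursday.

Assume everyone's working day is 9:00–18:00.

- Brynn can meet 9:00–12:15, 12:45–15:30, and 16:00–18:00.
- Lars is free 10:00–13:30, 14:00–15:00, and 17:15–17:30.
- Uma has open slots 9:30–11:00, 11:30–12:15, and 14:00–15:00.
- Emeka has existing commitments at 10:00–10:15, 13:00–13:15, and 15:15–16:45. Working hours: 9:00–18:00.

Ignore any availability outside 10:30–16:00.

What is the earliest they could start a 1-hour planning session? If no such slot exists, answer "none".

Emeka free within 09:00–18:00: 09:00–10:00, 10:15–13:00, 13:15–15:15, 16:45–18:00.
Brynn ∩ Lars: 10:00–12:15, 12:45–13:30, 14:00–15:00, 17:15–17:30.
Brynn ∩ Lars ∩ Uma: 10:00–11:00, 11:30–12:15, 14:00–15:00.
Brynn ∩ Lars ∩ Uma ∩ Emeka: 10:15–11:00, 11:30–12:15, 14:00–15:00.
Restricted to 10:30–16:00: 10:30–11:00, 11:30–12:15, 14:00–15:00.
Windows ≥ 60 min: 14:00–15:00.
Earliest such window starts at 14:00.

14:00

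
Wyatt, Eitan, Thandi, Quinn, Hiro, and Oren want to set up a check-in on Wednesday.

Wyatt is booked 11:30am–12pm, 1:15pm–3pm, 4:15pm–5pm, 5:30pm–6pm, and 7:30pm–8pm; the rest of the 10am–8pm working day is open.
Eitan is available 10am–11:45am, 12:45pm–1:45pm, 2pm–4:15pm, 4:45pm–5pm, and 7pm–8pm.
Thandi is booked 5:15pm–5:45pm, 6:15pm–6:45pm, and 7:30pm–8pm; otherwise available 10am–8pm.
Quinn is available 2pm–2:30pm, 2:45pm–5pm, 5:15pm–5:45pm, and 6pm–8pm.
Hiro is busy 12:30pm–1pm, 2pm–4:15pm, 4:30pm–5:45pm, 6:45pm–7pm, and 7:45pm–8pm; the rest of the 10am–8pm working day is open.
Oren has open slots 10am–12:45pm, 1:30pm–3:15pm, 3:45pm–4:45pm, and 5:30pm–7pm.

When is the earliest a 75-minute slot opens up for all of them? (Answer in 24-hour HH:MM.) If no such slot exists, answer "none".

none

Wyatt free within 10:00–20:00: 10:00–11:30, 12:00–13:15, 15:00–16:15, 17:00–17:30, 18:00–19:30.
Thandi free within 10:00–20:00: 10:00–17:15, 17:45–18:15, 18:45–19:30.
Hiro free within 10:00–20:00: 10:00–12:30, 13:00–14:00, 16:15–16:30, 17:45–18:45, 19:00–19:45.
Wyatt ∩ Eitan: 10:00–11:30, 12:45–13:15, 15:00–16:15, 19:00–19:30.
Wyatt ∩ Eitan ∩ Thandi: 10:00–11:30, 12:45–13:15, 15:00–16:15, 19:00–19:30.
Wyatt ∩ Eitan ∩ Thandi ∩ Quinn: 15:00–16:15, 19:00–19:30.
Wyatt ∩ Eitan ∩ Thandi ∩ Quinn ∩ Hiro: 19:00–19:30.
Wyatt ∩ Eitan ∩ Thandi ∩ Quinn ∩ Hiro ∩ Oren: (none).
Windows ≥ 75 min: (none).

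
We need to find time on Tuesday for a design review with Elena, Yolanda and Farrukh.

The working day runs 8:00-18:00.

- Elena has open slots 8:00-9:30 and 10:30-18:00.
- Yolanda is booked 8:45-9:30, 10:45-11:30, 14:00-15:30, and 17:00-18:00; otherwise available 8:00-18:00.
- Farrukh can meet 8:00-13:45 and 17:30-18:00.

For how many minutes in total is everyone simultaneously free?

Yolanda free within 08:00–18:00: 08:00–08:45, 09:30–10:45, 11:30–14:00, 15:30–17:00.
Elena ∩ Yolanda: 08:00–08:45, 10:30–10:45, 11:30–14:00, 15:30–17:00.
Elena ∩ Yolanda ∩ Farrukh: 08:00–08:45, 10:30–10:45, 11:30–13:45.
Total common minutes: 45 + 15 + 135 = 195.

195 minutes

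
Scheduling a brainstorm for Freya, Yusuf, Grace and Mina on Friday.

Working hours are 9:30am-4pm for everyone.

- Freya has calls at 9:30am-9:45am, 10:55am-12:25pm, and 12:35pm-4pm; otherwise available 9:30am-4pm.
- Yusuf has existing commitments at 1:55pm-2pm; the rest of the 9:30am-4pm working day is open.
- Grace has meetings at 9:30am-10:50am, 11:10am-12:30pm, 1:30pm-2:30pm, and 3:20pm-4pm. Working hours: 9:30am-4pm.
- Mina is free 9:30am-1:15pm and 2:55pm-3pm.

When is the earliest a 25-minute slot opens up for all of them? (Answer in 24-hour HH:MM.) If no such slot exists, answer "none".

Freya free within 09:30–16:00: 09:45–10:55, 12:25–12:35.
Yusuf free within 09:30–16:00: 09:30–13:55, 14:00–16:00.
Grace free within 09:30–16:00: 10:50–11:10, 12:30–13:30, 14:30–15:20.
Freya ∩ Yusuf: 09:45–10:55, 12:25–12:35.
Freya ∩ Yusuf ∩ Grace: 10:50–10:55, 12:30–12:35.
Freya ∩ Yusuf ∩ Grace ∩ Mina: 10:50–10:55, 12:30–12:35.
Windows ≥ 25 min: (none).

none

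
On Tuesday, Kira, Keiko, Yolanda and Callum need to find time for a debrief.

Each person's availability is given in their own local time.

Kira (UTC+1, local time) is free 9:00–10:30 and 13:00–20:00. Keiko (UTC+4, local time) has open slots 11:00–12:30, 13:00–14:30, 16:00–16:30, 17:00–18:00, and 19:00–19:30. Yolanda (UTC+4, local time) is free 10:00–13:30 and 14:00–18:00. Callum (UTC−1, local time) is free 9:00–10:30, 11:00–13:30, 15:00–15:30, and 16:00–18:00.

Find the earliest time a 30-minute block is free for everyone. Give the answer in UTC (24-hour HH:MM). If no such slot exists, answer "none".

Kira → UTC: 08:00–09:30, 12:00–19:00.
Keiko → UTC: 07:00–08:30, 09:00–10:30, 12:00–12:30, 13:00–14:00, 15:00–15:30.
Yolanda → UTC: 06:00–09:30, 10:00–14:00.
Callum → UTC: 10:00–11:30, 12:00–14:30, 16:00–16:30, 17:00–19:00.
Kira ∩ Keiko: 08:00–08:30, 09:00–09:30, 12:00–12:30, 13:00–14:00, 15:00–15:30.
Kira ∩ Keiko ∩ Yolanda: 08:00–08:30, 09:00–09:30, 12:00–12:30, 13:00–14:00.
Kira ∩ Keiko ∩ Yolanda ∩ Callum: 12:00–12:30, 13:00–14:00.
Windows ≥ 30 min: 12:00–12:30, 13:00–14:00.
Earliest such window starts at 12:00.

12:00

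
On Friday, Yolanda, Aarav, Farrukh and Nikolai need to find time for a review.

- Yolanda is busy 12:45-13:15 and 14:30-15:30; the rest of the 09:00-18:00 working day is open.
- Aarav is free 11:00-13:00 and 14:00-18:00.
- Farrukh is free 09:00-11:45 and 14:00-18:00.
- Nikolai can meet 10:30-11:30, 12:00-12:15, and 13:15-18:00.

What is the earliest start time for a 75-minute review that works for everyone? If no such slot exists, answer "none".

Yolanda free within 09:00–18:00: 09:00–12:45, 13:15–14:30, 15:30–18:00.
Yolanda ∩ Aarav: 11:00–12:45, 14:00–14:30, 15:30–18:00.
Yolanda ∩ Aarav ∩ Farrukh: 11:00–11:45, 14:00–14:30, 15:30–18:00.
Yolanda ∩ Aarav ∩ Farrukh ∩ Nikolai: 11:00–11:30, 14:00–14:30, 15:30–18:00.
Windows ≥ 75 min: 15:30–18:00.
Earliest such window starts at 15:30.

15:30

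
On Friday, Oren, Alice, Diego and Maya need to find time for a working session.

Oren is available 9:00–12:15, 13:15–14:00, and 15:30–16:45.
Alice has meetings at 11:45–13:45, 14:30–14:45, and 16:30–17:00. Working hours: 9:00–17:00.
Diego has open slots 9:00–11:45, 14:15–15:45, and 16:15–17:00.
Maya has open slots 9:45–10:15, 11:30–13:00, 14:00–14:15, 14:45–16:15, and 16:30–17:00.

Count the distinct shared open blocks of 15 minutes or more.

3

Alice free within 09:00–17:00: 09:00–11:45, 13:45–14:30, 14:45–16:30.
Oren ∩ Alice: 09:00–11:45, 13:45–14:00, 15:30–16:30.
Oren ∩ Alice ∩ Diego: 09:00–11:45, 15:30–15:45, 16:15–16:30.
Oren ∩ Alice ∩ Diego ∩ Maya: 09:45–10:15, 11:30–11:45, 15:30–15:45.
Windows ≥ 15 min: 09:45–10:15, 11:30–11:45, 15:30–15:45.
That's 3 windows.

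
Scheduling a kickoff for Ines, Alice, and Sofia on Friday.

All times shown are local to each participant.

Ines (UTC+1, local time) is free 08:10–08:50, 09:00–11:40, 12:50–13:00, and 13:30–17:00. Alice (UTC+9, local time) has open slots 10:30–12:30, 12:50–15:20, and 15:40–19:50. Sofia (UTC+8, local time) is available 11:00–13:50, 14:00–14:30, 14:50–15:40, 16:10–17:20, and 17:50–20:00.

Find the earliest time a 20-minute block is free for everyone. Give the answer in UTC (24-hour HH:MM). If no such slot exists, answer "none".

07:10

Ines → UTC: 07:10–07:50, 08:00–10:40, 11:50–12:00, 12:30–16:00.
Alice → UTC: 01:30–03:30, 03:50–06:20, 06:40–10:50.
Sofia → UTC: 03:00–05:50, 06:00–06:30, 06:50–07:40, 08:10–09:20, 09:50–12:00.
Ines ∩ Alice: 07:10–07:50, 08:00–10:40.
Ines ∩ Alice ∩ Sofia: 07:10–07:40, 08:10–09:20, 09:50–10:40.
Windows ≥ 20 min: 07:10–07:40, 08:10–09:20, 09:50–10:40.
Earliest such window starts at 07:10.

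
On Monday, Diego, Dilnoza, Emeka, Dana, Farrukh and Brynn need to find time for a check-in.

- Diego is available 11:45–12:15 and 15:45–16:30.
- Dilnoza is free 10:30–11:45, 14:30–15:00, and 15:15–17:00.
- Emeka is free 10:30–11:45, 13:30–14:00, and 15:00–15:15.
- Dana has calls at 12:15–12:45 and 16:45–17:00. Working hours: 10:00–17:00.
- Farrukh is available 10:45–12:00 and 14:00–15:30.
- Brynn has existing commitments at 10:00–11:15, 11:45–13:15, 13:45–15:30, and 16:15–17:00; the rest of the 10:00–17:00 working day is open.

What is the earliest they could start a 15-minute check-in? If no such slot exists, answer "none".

none

Dana free within 10:00–17:00: 10:00–12:15, 12:45–16:45.
Brynn free within 10:00–17:00: 11:15–11:45, 13:15–13:45, 15:30–16:15.
Diego ∩ Dilnoza: 15:45–16:30.
Diego ∩ Dilnoza ∩ Emeka: (none).
Diego ∩ Dilnoza ∩ Emeka ∩ Dana: (none).
Diego ∩ Dilnoza ∩ Emeka ∩ Dana ∩ Farrukh: (none).
Diego ∩ Dilnoza ∩ Emeka ∩ Dana ∩ Farrukh ∩ Brynn: (none).
Windows ≥ 15 min: (none).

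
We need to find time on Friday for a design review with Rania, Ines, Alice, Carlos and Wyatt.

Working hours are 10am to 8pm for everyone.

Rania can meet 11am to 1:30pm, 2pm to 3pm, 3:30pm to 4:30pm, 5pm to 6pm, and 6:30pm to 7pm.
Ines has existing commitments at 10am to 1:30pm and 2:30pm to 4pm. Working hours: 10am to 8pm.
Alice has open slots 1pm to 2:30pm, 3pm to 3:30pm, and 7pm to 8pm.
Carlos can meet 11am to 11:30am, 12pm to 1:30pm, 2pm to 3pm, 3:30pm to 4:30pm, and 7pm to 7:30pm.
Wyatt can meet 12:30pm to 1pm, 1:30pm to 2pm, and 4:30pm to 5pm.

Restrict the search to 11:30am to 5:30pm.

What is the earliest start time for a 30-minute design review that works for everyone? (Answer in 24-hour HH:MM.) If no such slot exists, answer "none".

Ines free within 10:00–20:00: 13:30–14:30, 16:00–20:00.
Rania ∩ Ines: 14:00–14:30, 16:00–16:30, 17:00–18:00, 18:30–19:00.
Rania ∩ Ines ∩ Alice: 14:00–14:30.
Rania ∩ Ines ∩ Alice ∩ Carlos: 14:00–14:30.
Rania ∩ Ines ∩ Alice ∩ Carlos ∩ Wyatt: (none).
Restricted to 11:30–17:30: (none).
Windows ≥ 30 min: (none).

none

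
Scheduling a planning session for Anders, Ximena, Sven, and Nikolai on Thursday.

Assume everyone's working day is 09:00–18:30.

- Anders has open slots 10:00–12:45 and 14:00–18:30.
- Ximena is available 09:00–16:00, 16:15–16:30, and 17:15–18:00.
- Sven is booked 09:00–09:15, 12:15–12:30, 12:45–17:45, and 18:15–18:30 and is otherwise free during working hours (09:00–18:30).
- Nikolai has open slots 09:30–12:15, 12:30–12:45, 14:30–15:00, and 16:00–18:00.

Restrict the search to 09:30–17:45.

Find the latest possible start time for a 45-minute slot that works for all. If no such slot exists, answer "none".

11:30

Sven free within 09:00–18:30: 09:15–12:15, 12:30–12:45, 17:45–18:15.
Anders ∩ Ximena: 10:00–12:45, 14:00–16:00, 16:15–16:30, 17:15–18:00.
Anders ∩ Ximena ∩ Sven: 10:00–12:15, 12:30–12:45, 17:45–18:00.
Anders ∩ Ximena ∩ Sven ∩ Nikolai: 10:00–12:15, 12:30–12:45, 17:45–18:00.
Restricted to 09:30–17:45: 10:00–12:15, 12:30–12:45.
Windows ≥ 45 min: 10:00–12:15.
Latest start in the last window 10:00–12:15 is 12:15 − 45 min = 11:30.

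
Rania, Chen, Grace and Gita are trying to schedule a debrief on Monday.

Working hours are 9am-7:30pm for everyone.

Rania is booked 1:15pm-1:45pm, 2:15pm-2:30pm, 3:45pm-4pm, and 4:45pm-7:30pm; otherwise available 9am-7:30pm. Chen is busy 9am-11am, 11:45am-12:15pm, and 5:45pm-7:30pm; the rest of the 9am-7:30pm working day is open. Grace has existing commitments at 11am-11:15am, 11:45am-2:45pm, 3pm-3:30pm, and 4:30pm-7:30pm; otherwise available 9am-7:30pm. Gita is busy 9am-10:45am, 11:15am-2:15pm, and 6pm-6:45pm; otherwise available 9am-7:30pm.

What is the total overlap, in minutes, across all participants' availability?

60 minutes

Rania free within 09:00–19:30: 09:00–13:15, 13:45–14:15, 14:30–15:45, 16:00–16:45.
Chen free within 09:00–19:30: 11:00–11:45, 12:15–17:45.
Grace free within 09:00–19:30: 09:00–11:00, 11:15–11:45, 14:45–15:00, 15:30–16:30.
Gita free within 09:00–19:30: 10:45–11:15, 14:15–18:00, 18:45–19:30.
Rania ∩ Chen: 11:00–11:45, 12:15–13:15, 13:45–14:15, 14:30–15:45, 16:00–16:45.
Rania ∩ Chen ∩ Grace: 11:15–11:45, 14:45–15:00, 15:30–15:45, 16:00–16:30.
Rania ∩ Chen ∩ Grace ∩ Gita: 14:45–15:00, 15:30–15:45, 16:00–16:30.
Total common minutes: 15 + 15 + 30 = 60.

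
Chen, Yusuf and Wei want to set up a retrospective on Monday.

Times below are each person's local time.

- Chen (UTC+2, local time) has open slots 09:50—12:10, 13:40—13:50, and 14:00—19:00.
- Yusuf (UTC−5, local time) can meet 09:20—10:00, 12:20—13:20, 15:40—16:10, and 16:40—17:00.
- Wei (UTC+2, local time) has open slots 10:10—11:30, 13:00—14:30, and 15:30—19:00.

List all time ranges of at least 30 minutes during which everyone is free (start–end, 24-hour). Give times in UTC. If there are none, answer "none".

14:20–15:00

Chen → UTC: 07:50–10:10, 11:40–11:50, 12:00–17:00.
Yusuf → UTC: 14:20–15:00, 17:20–18:20, 20:40–21:10, 21:40–22:00.
Wei → UTC: 08:10–09:30, 11:00–12:30, 13:30–17:00.
Chen ∩ Yusuf: 14:20–15:00.
Chen ∩ Yusuf ∩ Wei: 14:20–15:00.
Windows ≥ 30 min: 14:20–15:00.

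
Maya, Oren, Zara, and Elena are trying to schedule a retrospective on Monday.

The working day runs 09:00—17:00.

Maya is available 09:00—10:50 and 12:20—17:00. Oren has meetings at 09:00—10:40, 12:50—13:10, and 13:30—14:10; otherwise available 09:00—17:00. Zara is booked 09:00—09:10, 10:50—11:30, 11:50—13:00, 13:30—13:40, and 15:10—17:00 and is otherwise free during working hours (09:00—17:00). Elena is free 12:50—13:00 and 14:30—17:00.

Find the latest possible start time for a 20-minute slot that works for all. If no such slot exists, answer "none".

14:50

Oren free within 09:00–17:00: 10:40–12:50, 13:10–13:30, 14:10–17:00.
Zara free within 09:00–17:00: 09:10–10:50, 11:30–11:50, 13:00–13:30, 13:40–15:10.
Maya ∩ Oren: 10:40–10:50, 12:20–12:50, 13:10–13:30, 14:10–17:00.
Maya ∩ Oren ∩ Zara: 10:40–10:50, 13:10–13:30, 14:10–15:10.
Maya ∩ Oren ∩ Zara ∩ Elena: 14:30–15:10.
Windows ≥ 20 min: 14:30–15:10.
Latest start in the last window 14:30–15:10 is 15:10 − 20 min = 14:50.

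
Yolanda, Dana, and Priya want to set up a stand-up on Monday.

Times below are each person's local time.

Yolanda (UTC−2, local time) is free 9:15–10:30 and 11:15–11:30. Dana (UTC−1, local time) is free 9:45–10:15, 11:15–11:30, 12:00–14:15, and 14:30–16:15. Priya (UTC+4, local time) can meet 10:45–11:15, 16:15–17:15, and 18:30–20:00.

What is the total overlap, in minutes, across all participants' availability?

15 minutes

Yolanda → UTC: 11:15–12:30, 13:15–13:30.
Dana → UTC: 10:45–11:15, 12:15–12:30, 13:00–15:15, 15:30–17:15.
Priya → UTC: 06:45–07:15, 12:15–13:15, 14:30–16:00.
Yolanda ∩ Dana: 12:15–12:30, 13:15–13:30.
Yolanda ∩ Dana ∩ Priya: 12:15–12:30.
Total common minutes: 15.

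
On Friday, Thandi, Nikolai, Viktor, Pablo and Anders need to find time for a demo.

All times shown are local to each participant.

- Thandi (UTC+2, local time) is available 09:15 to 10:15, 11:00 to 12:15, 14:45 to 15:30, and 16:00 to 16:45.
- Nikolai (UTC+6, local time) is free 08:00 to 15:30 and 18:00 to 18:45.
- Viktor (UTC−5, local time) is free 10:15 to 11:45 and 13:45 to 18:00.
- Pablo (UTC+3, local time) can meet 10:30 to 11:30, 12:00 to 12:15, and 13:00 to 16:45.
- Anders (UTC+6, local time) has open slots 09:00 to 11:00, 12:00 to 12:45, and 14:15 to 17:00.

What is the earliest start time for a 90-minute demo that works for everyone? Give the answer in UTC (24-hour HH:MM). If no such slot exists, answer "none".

none

Thandi → UTC: 07:15–08:15, 09:00–10:15, 12:45–13:30, 14:00–14:45.
Nikolai → UTC: 02:00–09:30, 12:00–12:45.
Viktor → UTC: 15:15–16:45, 18:45–23:00.
Pablo → UTC: 07:30–08:30, 09:00–09:15, 10:00–13:45.
Anders → UTC: 03:00–05:00, 06:00–06:45, 08:15–11:00.
Thandi ∩ Nikolai: 07:15–08:15, 09:00–09:30.
Thandi ∩ Nikolai ∩ Viktor: (none).
Thandi ∩ Nikolai ∩ Viktor ∩ Pablo: (none).
Thandi ∩ Nikolai ∩ Viktor ∩ Pablo ∩ Anders: (none).
Windows ≥ 90 min: (none).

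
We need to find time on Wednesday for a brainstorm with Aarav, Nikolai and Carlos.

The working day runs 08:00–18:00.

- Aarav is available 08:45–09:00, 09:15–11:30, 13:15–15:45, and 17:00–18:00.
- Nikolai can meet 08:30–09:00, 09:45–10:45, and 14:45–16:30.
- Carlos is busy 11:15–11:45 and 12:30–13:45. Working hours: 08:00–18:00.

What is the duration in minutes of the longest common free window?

Carlos free within 08:00–18:00: 08:00–11:15, 11:45–12:30, 13:45–18:00.
Aarav ∩ Nikolai: 08:45–09:00, 09:45–10:45, 14:45–15:45.
Aarav ∩ Nikolai ∩ Carlos: 08:45–09:00, 09:45–10:45, 14:45–15:45.
Common window lengths: 15, 60, 60 min; longest is 60.

60 minutes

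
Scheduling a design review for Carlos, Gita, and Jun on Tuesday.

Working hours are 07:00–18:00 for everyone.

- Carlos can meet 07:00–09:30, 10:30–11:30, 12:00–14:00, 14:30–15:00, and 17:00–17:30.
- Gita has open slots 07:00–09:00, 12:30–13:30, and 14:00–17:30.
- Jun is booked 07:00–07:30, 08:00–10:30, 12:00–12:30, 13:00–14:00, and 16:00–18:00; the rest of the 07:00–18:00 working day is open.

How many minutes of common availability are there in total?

90 minutes

Jun free within 07:00–18:00: 07:30–08:00, 10:30–12:00, 12:30–13:00, 14:00–16:00.
Carlos ∩ Gita: 07:00–09:00, 12:30–13:30, 14:30–15:00, 17:00–17:30.
Carlos ∩ Gita ∩ Jun: 07:30–08:00, 12:30–13:00, 14:30–15:00.
Total common minutes: 30 + 30 + 30 = 90.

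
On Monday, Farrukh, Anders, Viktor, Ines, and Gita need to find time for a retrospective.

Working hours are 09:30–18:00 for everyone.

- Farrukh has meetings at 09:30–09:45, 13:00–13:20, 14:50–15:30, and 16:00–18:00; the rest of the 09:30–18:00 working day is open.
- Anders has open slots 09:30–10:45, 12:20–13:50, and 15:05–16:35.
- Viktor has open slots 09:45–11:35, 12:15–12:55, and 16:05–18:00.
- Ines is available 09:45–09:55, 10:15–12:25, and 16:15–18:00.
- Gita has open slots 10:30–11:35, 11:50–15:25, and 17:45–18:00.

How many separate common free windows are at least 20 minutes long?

0

Farrukh free within 09:30–18:00: 09:45–13:00, 13:20–14:50, 15:30–16:00.
Farrukh ∩ Anders: 09:45–10:45, 12:20–13:00, 13:20–13:50, 15:30–16:00.
Farrukh ∩ Anders ∩ Viktor: 09:45–10:45, 12:20–12:55.
Farrukh ∩ Anders ∩ Viktor ∩ Ines: 09:45–09:55, 10:15–10:45, 12:20–12:25.
Farrukh ∩ Anders ∩ Viktor ∩ Ines ∩ Gita: 10:30–10:45, 12:20–12:25.
Windows ≥ 20 min: (none).
That's 0 windows.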